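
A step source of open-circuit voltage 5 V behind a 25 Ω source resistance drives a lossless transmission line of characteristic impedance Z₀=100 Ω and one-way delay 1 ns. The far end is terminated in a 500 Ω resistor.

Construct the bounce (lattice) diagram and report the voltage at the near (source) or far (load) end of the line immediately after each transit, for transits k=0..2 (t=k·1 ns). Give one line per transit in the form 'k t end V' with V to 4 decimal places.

Γ_L=0.666667, Γ_S=-0.600000; launch V₁=5·100/125=4.000000
k=0 src: V=4.0000
k=1 load: inc=4.000000, refl=4.000000·0.666667=2.6667; V=0.000000+4.000000+2.666667=6.6667
k=2 src: inc=2.666667, refl=2.666667·-0.600000=-1.6000; V=4.000000+2.666667+-1.600000=5.0667

0 0 source 4.0000
1 1 load 6.6667
2 2 source 5.0667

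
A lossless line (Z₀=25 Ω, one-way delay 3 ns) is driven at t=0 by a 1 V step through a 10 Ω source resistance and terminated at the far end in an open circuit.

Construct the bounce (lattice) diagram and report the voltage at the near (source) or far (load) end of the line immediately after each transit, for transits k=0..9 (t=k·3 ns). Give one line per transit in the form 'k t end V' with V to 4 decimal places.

0 0 source 0.7143
1 3 load 1.4286
2 6 source 1.1224
3 9 load 0.8163
4 12 source 0.9475
5 15 load 1.0787
6 18 source 1.0225
7 21 load 0.9663
8 24 source 0.9904
9 27 load 1.0145

Γ_L=1.000000, Γ_S=-0.428571; launch V₁=1·25/35=0.714286
k=0 src: V=0.7143
k=1 load: inc=0.714286, refl=0.714286·1.000000=0.7143; V=0.000000+0.714286+0.714286=1.4286
k=2 src: inc=0.714286, refl=0.714286·-0.428571=-0.3061; V=0.714286+0.714286+-0.306122=1.1224
k=3 load: inc=-0.306122, refl=-0.306122·1.000000=-0.3061; V=1.428571+-0.306122+-0.306122=0.8163
k=4 src: inc=-0.306122, refl=-0.306122·-0.428571=0.1312; V=1.122449+-0.306122+0.131195=0.9475
k=5 load: inc=0.131195, refl=0.131195·1.000000=0.1312; V=0.816327+0.131195+0.131195=1.0787
k=6 src: inc=0.131195, refl=0.131195·-0.428571=-0.0562; V=0.947522+0.131195+-0.056227=1.0225
k=7 load: inc=-0.056227, refl=-0.056227·1.000000=-0.0562; V=1.078717+-0.056227+-0.056227=0.9663
k=8 src: inc=-0.056227, refl=-0.056227·-0.428571=0.0241; V=1.022491+-0.056227+0.024097=0.9904
k=9 load: inc=0.024097, refl=0.024097·1.000000=0.0241; V=0.966264+0.024097+0.024097=1.0145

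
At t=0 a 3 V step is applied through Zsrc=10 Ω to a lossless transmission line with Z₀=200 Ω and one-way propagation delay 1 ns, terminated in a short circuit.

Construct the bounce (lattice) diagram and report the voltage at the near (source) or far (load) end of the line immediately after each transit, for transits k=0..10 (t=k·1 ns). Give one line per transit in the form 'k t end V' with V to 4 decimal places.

0 0 source 2.8571
1 1 load 0.0000
2 2 source 2.5850
3 3 load 0.0000
4 4 source 2.3388
5 5 load 0.0000
6 6 source 2.1161
7 7 load 0.0000
8 8 source 1.9146
9 9 load 0.0000
10 10 source 1.7322

Γ_L=-1.000000, Γ_S=-0.904762; launch V₁=3·200/210=2.857143
k=0 src: V=2.8571
k=1 load: inc=2.857143, refl=2.857143·-1.000000=-2.8571; V=0.000000+2.857143+-2.857143=0.0000
k=2 src: inc=-2.857143, refl=-2.857143·-0.904762=2.5850; V=2.857143+-2.857143+2.585034=2.5850
k=3 load: inc=2.585034, refl=2.585034·-1.000000=-2.5850; V=0.000000+2.585034+-2.585034=0.0000
k=4 src: inc=-2.585034, refl=-2.585034·-0.904762=2.3388; V=2.585034+-2.585034+2.338840=2.3388
k=5 load: inc=2.338840, refl=2.338840·-1.000000=-2.3388; V=0.000000+2.338840+-2.338840=0.0000
k=6 src: inc=-2.338840, refl=-2.338840·-0.904762=2.1161; V=2.338840+-2.338840+2.116094=2.1161
k=7 load: inc=2.116094, refl=2.116094·-1.000000=-2.1161; V=0.000000+2.116094+-2.116094=0.0000
k=8 src: inc=-2.116094, refl=-2.116094·-0.904762=1.9146; V=2.116094+-2.116094+1.914561=1.9146
k=9 load: inc=1.914561, refl=1.914561·-1.000000=-1.9146; V=0.000000+1.914561+-1.914561=0.0000
k=10 src: inc=-1.914561, refl=-1.914561·-0.904762=1.7322; V=1.914561+-1.914561+1.732222=1.7322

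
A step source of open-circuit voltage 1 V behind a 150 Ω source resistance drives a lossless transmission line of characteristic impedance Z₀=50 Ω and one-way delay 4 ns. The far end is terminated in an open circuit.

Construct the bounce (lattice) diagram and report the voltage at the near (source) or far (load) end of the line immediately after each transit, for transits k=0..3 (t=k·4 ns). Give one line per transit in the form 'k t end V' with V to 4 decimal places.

0 0 source 0.2500
1 4 load 0.5000
2 8 source 0.6250
3 12 load 0.7500

Γ_L=1.000000, Γ_S=0.500000; launch V₁=1·50/200=0.250000
k=0 src: V=0.2500
k=1 load: inc=0.250000, refl=0.250000·1.000000=0.2500; V=0.000000+0.250000+0.250000=0.5000
k=2 src: inc=0.250000, refl=0.250000·0.500000=0.1250; V=0.250000+0.250000+0.125000=0.6250
k=3 load: inc=0.125000, refl=0.125000·1.000000=0.1250; V=0.500000+0.125000+0.125000=0.7500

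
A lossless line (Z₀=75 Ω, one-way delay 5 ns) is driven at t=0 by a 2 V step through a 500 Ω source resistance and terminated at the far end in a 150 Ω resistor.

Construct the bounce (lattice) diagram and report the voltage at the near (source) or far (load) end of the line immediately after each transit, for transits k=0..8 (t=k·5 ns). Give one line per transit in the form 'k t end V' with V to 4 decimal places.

0 0 source 0.2609
1 5 load 0.3478
2 10 source 0.4121
3 15 load 0.4335
4 20 source 0.4494
5 25 load 0.4546
6 30 source 0.4585
7 35 load 0.4598
8 40 source 0.4608

Γ_L=0.333333, Γ_S=0.739130; launch V₁=2·75/575=0.260870
k=0 src: V=0.2609
k=1 load: inc=0.260870, refl=0.260870·0.333333=0.0870; V=0.000000+0.260870+0.086957=0.3478
k=2 src: inc=0.086957, refl=0.086957·0.739130=0.0643; V=0.260870+0.086957+0.064272=0.4121
k=3 load: inc=0.064272, refl=0.064272·0.333333=0.0214; V=0.347826+0.064272+0.021424=0.4335
k=4 src: inc=0.021424, refl=0.021424·0.739130=0.0158; V=0.412098+0.021424+0.015835=0.4494
k=5 load: inc=0.015835, refl=0.015835·0.333333=0.0053; V=0.433522+0.015835+0.005278=0.4546
k=6 src: inc=0.005278, refl=0.005278·0.739130=0.0039; V=0.449358+0.005278+0.003901=0.4585
k=7 load: inc=0.003901, refl=0.003901·0.333333=0.0013; V=0.454636+0.003901+0.001300=0.4598
k=8 src: inc=0.001300, refl=0.001300·0.739130=0.0010; V=0.458537+0.001300+0.000961=0.4608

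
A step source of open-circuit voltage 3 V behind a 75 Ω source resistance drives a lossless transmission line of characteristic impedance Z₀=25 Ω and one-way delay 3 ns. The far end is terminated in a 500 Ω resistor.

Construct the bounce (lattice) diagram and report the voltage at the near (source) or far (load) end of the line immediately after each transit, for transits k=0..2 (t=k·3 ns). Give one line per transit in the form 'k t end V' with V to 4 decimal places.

0 0 source 0.7500
1 3 load 1.4286
2 6 source 1.7679

Γ_L=0.904762, Γ_S=0.500000; launch V₁=3·25/100=0.750000
k=0 src: V=0.7500
k=1 load: inc=0.750000, refl=0.750000·0.904762=0.6786; V=0.000000+0.750000+0.678571=1.4286
k=2 src: inc=0.678571, refl=0.678571·0.500000=0.3393; V=0.750000+0.678571+0.339286=1.7679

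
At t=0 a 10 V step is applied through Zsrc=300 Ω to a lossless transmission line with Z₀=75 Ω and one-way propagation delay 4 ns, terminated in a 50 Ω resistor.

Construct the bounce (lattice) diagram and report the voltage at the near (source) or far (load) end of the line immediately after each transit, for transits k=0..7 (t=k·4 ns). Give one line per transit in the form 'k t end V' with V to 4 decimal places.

0 0 source 2.0000
1 4 load 1.6000
2 8 source 1.3600
3 12 load 1.4080
4 16 source 1.4368
5 20 load 1.4310
6 24 source 1.4276
7 28 load 1.4283

Γ_L=-0.200000, Γ_S=0.600000; launch V₁=10·75/375=2.000000
k=0 src: V=2.0000
k=1 load: inc=2.000000, refl=2.000000·-0.200000=-0.4000; V=0.000000+2.000000+-0.400000=1.6000
k=2 src: inc=-0.400000, refl=-0.400000·0.600000=-0.2400; V=2.000000+-0.400000+-0.240000=1.3600
k=3 load: inc=-0.240000, refl=-0.240000·-0.200000=0.0480; V=1.600000+-0.240000+0.048000=1.4080
k=4 src: inc=0.048000, refl=0.048000·0.600000=0.0288; V=1.360000+0.048000+0.028800=1.4368
k=5 load: inc=0.028800, refl=0.028800·-0.200000=-0.0058; V=1.408000+0.028800+-0.005760=1.4310
k=6 src: inc=-0.005760, refl=-0.005760·0.600000=-0.0035; V=1.436800+-0.005760+-0.003456=1.4276
k=7 load: inc=-0.003456, refl=-0.003456·-0.200000=0.0007; V=1.431040+-0.003456+0.000691=1.4283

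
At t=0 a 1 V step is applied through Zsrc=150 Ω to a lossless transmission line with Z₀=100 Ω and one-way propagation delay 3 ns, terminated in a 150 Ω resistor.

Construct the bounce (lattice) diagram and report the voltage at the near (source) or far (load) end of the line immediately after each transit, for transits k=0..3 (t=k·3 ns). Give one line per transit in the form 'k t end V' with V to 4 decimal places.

Γ_L=0.200000, Γ_S=0.200000; launch V₁=1·100/250=0.400000
k=0 src: V=0.4000
k=1 load: inc=0.400000, refl=0.400000·0.200000=0.0800; V=0.000000+0.400000+0.080000=0.4800
k=2 src: inc=0.080000, refl=0.080000·0.200000=0.0160; V=0.400000+0.080000+0.016000=0.4960
k=3 load: inc=0.016000, refl=0.016000·0.200000=0.0032; V=0.480000+0.016000+0.003200=0.4992

0 0 source 0.4000
1 3 load 0.4800
2 6 source 0.4960
3 9 load 0.4992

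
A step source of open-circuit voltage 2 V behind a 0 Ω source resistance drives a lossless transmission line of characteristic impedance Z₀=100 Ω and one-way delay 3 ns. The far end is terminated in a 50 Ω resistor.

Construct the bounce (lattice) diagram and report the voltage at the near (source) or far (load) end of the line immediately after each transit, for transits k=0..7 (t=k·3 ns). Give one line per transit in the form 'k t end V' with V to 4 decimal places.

0 0 source 2.0000
1 3 load 1.3333
2 6 source 2.0000
3 9 load 1.7778
4 12 source 2.0000
5 15 load 1.9259
6 18 source 2.0000
7 21 load 1.9753

Γ_L=-0.333333, Γ_S=-1.000000; launch V₁=2·100/100=2.000000
k=0 src: V=2.0000
k=1 load: inc=2.000000, refl=2.000000·-0.333333=-0.6667; V=0.000000+2.000000+-0.666667=1.3333
k=2 src: inc=-0.666667, refl=-0.666667·-1.000000=0.6667; V=2.000000+-0.666667+0.666667=2.0000
k=3 load: inc=0.666667, refl=0.666667·-0.333333=-0.2222; V=1.333333+0.666667+-0.222222=1.7778
k=4 src: inc=-0.222222, refl=-0.222222·-1.000000=0.2222; V=2.000000+-0.222222+0.222222=2.0000
k=5 load: inc=0.222222, refl=0.222222·-0.333333=-0.0741; V=1.777778+0.222222+-0.074074=1.9259
k=6 src: inc=-0.074074, refl=-0.074074·-1.000000=0.0741; V=2.000000+-0.074074+0.074074=2.0000
k=7 load: inc=0.074074, refl=0.074074·-0.333333=-0.0247; V=1.925926+0.074074+-0.024691=1.9753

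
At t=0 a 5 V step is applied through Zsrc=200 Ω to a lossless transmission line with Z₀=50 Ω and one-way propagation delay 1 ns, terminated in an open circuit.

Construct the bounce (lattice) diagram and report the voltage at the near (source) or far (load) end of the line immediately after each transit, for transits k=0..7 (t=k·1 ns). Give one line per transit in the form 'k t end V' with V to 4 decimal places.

Γ_L=1.000000, Γ_S=0.600000; launch V₁=5·50/250=1.000000
k=0 src: V=1.0000
k=1 load: inc=1.000000, refl=1.000000·1.000000=1.0000; V=0.000000+1.000000+1.000000=2.0000
k=2 src: inc=1.000000, refl=1.000000·0.600000=0.6000; V=1.000000+1.000000+0.600000=2.6000
k=3 load: inc=0.600000, refl=0.600000·1.000000=0.6000; V=2.000000+0.600000+0.600000=3.2000
k=4 src: inc=0.600000, refl=0.600000·0.600000=0.3600; V=2.600000+0.600000+0.360000=3.5600
k=5 load: inc=0.360000, refl=0.360000·1.000000=0.3600; V=3.200000+0.360000+0.360000=3.9200
k=6 src: inc=0.360000, refl=0.360000·0.600000=0.2160; V=3.560000+0.360000+0.216000=4.1360
k=7 load: inc=0.216000, refl=0.216000·1.000000=0.2160; V=3.920000+0.216000+0.216000=4.3520

0 0 source 1.0000
1 1 load 2.0000
2 2 source 2.6000
3 3 load 3.2000
4 4 source 3.5600
5 5 load 3.9200
6 6 source 4.1360
7 7 load 4.3520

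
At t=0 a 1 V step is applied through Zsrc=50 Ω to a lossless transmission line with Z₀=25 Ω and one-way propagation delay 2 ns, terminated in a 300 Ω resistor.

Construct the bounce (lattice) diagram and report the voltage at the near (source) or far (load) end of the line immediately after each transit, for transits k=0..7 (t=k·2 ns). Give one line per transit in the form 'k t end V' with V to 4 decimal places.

0 0 source 0.3333
1 2 load 0.6154
2 4 source 0.7094
3 6 load 0.7890
4 8 source 0.8155
5 10 load 0.8379
6 12 source 0.8454
7 14 load 0.8517

Γ_L=0.846154, Γ_S=0.333333; launch V₁=1·25/75=0.333333
k=0 src: V=0.3333
k=1 load: inc=0.333333, refl=0.333333·0.846154=0.2821; V=0.000000+0.333333+0.282051=0.6154
k=2 src: inc=0.282051, refl=0.282051·0.333333=0.0940; V=0.333333+0.282051+0.094017=0.7094
k=3 load: inc=0.094017, refl=0.094017·0.846154=0.0796; V=0.615385+0.094017+0.079553=0.7890
k=4 src: inc=0.079553, refl=0.079553·0.333333=0.0265; V=0.709402+0.079553+0.026518=0.8155
k=5 load: inc=0.026518, refl=0.026518·0.846154=0.0224; V=0.788955+0.026518+0.022438=0.8379
k=6 src: inc=0.022438, refl=0.022438·0.333333=0.0075; V=0.815472+0.022438+0.007479=0.8454
k=7 load: inc=0.007479, refl=0.007479·0.846154=0.0063; V=0.837910+0.007479+0.006329=0.8517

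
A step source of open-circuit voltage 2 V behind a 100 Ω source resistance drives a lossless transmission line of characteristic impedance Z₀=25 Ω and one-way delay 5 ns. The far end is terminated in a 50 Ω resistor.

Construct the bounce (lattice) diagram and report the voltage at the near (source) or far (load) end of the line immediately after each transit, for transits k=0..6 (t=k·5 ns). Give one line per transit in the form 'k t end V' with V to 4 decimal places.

Γ_L=0.333333, Γ_S=0.600000; launch V₁=2·25/125=0.400000
k=0 src: V=0.4000
k=1 load: inc=0.400000, refl=0.400000·0.333333=0.1333; V=0.000000+0.400000+0.133333=0.5333
k=2 src: inc=0.133333, refl=0.133333·0.600000=0.0800; V=0.400000+0.133333+0.080000=0.6133
k=3 load: inc=0.080000, refl=0.080000·0.333333=0.0267; V=0.533333+0.080000+0.026667=0.6400
k=4 src: inc=0.026667, refl=0.026667·0.600000=0.0160; V=0.613333+0.026667+0.016000=0.6560
k=5 load: inc=0.016000, refl=0.016000·0.333333=0.0053; V=0.640000+0.016000+0.005333=0.6613
k=6 src: inc=0.005333, refl=0.005333·0.600000=0.0032; V=0.656000+0.005333+0.003200=0.6645

0 0 source 0.4000
1 5 load 0.5333
2 10 source 0.6133
3 15 load 0.6400
4 20 source 0.6560
5 25 load 0.6613
6 30 source 0.6645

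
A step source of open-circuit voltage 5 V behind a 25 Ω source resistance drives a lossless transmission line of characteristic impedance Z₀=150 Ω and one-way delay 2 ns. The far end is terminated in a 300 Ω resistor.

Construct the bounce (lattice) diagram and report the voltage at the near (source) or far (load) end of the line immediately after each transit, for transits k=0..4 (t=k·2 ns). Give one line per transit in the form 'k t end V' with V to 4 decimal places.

Γ_L=0.333333, Γ_S=-0.714286; launch V₁=5·150/175=4.285714
k=0 src: V=4.2857
k=1 load: inc=4.285714, refl=4.285714·0.333333=1.4286; V=0.000000+4.285714+1.428571=5.7143
k=2 src: inc=1.428571, refl=1.428571·-0.714286=-1.0204; V=4.285714+1.428571+-1.020408=4.6939
k=3 load: inc=-1.020408, refl=-1.020408·0.333333=-0.3401; V=5.714286+-1.020408+-0.340136=4.3537
k=4 src: inc=-0.340136, refl=-0.340136·-0.714286=0.2430; V=4.693878+-0.340136+0.242954=4.5967

0 0 source 4.2857
1 2 load 5.7143
2 4 source 4.6939
3 6 load 4.3537
4 8 source 4.5967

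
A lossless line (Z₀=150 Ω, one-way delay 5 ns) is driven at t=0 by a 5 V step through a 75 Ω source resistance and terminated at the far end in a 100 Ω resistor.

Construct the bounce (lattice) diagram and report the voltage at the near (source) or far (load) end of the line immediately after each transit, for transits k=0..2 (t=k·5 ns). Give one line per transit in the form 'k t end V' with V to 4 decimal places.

Γ_L=-0.200000, Γ_S=-0.333333; launch V₁=5·150/225=3.333333
k=0 src: V=3.3333
k=1 load: inc=3.333333, refl=3.333333·-0.200000=-0.6667; V=0.000000+3.333333+-0.666667=2.6667
k=2 src: inc=-0.666667, refl=-0.666667·-0.333333=0.2222; V=3.333333+-0.666667+0.222222=2.8889

0 0 source 3.3333
1 5 load 2.6667
2 10 source 2.8889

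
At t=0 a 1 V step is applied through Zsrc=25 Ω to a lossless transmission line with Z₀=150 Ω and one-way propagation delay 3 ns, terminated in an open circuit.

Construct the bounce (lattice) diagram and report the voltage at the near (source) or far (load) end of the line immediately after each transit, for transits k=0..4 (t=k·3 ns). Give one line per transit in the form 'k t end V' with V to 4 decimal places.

0 0 source 0.8571
1 3 load 1.7143
2 6 source 1.1020
3 9 load 0.4898
4 12 source 0.9271

Γ_L=1.000000, Γ_S=-0.714286; launch V₁=1·150/175=0.857143
k=0 src: V=0.8571
k=1 load: inc=0.857143, refl=0.857143·1.000000=0.8571; V=0.000000+0.857143+0.857143=1.7143
k=2 src: inc=0.857143, refl=0.857143·-0.714286=-0.6122; V=0.857143+0.857143+-0.612245=1.1020
k=3 load: inc=-0.612245, refl=-0.612245·1.000000=-0.6122; V=1.714286+-0.612245+-0.612245=0.4898
k=4 src: inc=-0.612245, refl=-0.612245·-0.714286=0.4373; V=1.102041+-0.612245+0.437318=0.9271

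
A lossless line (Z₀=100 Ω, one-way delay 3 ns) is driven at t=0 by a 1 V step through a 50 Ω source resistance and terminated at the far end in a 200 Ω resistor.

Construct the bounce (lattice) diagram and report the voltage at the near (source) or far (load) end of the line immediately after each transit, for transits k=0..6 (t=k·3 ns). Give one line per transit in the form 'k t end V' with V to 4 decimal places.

0 0 source 0.6667
1 3 load 0.8889
2 6 source 0.8148
3 9 load 0.7901
4 12 source 0.7984
5 15 load 0.8011
6 18 source 0.8002

Γ_L=0.333333, Γ_S=-0.333333; launch V₁=1·100/150=0.666667
k=0 src: V=0.6667
k=1 load: inc=0.666667, refl=0.666667·0.333333=0.2222; V=0.000000+0.666667+0.222222=0.8889
k=2 src: inc=0.222222, refl=0.222222·-0.333333=-0.0741; V=0.666667+0.222222+-0.074074=0.8148
k=3 load: inc=-0.074074, refl=-0.074074·0.333333=-0.0247; V=0.888889+-0.074074+-0.024691=0.7901
k=4 src: inc=-0.024691, refl=-0.024691·-0.333333=0.0082; V=0.814815+-0.024691+0.008230=0.7984
k=5 load: inc=0.008230, refl=0.008230·0.333333=0.0027; V=0.790123+0.008230+0.002743=0.8011
k=6 src: inc=0.002743, refl=0.002743·-0.333333=-0.0009; V=0.798354+0.002743+-0.000914=0.8002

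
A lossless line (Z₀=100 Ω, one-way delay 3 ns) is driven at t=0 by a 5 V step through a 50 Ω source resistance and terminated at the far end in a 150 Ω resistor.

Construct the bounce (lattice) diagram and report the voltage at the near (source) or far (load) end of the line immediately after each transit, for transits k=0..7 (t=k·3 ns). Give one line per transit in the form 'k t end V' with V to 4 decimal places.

Γ_L=0.200000, Γ_S=-0.333333; launch V₁=5·100/150=3.333333
k=0 src: V=3.3333
k=1 load: inc=3.333333, refl=3.333333·0.200000=0.6667; V=0.000000+3.333333+0.666667=4.0000
k=2 src: inc=0.666667, refl=0.666667·-0.333333=-0.2222; V=3.333333+0.666667+-0.222222=3.7778
k=3 load: inc=-0.222222, refl=-0.222222·0.200000=-0.0444; V=4.000000+-0.222222+-0.044444=3.7333
k=4 src: inc=-0.044444, refl=-0.044444·-0.333333=0.0148; V=3.777778+-0.044444+0.014815=3.7481
k=5 load: inc=0.014815, refl=0.014815·0.200000=0.0030; V=3.733333+0.014815+0.002963=3.7511
k=6 src: inc=0.002963, refl=0.002963·-0.333333=-0.0010; V=3.748148+0.002963+-0.000988=3.7501
k=7 load: inc=-0.000988, refl=-0.000988·0.200000=-0.0002; V=3.751111+-0.000988+-0.000198=3.7499

0 0 source 3.3333
1 3 load 4.0000
2 6 source 3.7778
3 9 load 3.7333
4 12 source 3.7481
5 15 load 3.7511
6 18 source 3.7501
7 21 load 3.7499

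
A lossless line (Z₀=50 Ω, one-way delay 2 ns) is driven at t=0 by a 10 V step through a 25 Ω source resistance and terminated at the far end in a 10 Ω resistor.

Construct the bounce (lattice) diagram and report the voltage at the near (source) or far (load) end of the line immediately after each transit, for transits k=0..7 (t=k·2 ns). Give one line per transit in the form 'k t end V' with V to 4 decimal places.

0 0 source 6.6667
1 2 load 2.2222
2 4 source 3.7037
3 6 load 2.7160
4 8 source 3.0453
5 10 load 2.8258
6 12 source 2.8989
7 14 load 2.8502

Γ_L=-0.666667, Γ_S=-0.333333; launch V₁=10·50/75=6.666667
k=0 src: V=6.6667
k=1 load: inc=6.666667, refl=6.666667·-0.666667=-4.4444; V=0.000000+6.666667+-4.444444=2.2222
k=2 src: inc=-4.444444, refl=-4.444444·-0.333333=1.4815; V=6.666667+-4.444444+1.481481=3.7037
k=3 load: inc=1.481481, refl=1.481481·-0.666667=-0.9877; V=2.222222+1.481481+-0.987654=2.7160
k=4 src: inc=-0.987654, refl=-0.987654·-0.333333=0.3292; V=3.703704+-0.987654+0.329218=3.0453
k=5 load: inc=0.329218, refl=0.329218·-0.666667=-0.2195; V=2.716049+0.329218+-0.219479=2.8258
k=6 src: inc=-0.219479, refl=-0.219479·-0.333333=0.0732; V=3.045267+-0.219479+0.073160=2.8989
k=7 load: inc=0.073160, refl=0.073160·-0.666667=-0.0488; V=2.825789+0.073160+-0.048773=2.8502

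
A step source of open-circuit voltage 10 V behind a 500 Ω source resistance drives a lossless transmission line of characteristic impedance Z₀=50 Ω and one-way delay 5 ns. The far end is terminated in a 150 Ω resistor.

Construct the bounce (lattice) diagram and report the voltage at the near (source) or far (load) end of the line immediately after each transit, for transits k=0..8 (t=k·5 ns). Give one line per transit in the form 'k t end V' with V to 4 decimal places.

Γ_L=0.500000, Γ_S=0.818182; launch V₁=10·50/550=0.909091
k=0 src: V=0.9091
k=1 load: inc=0.909091, refl=0.909091·0.500000=0.4545; V=0.000000+0.909091+0.454545=1.3636
k=2 src: inc=0.454545, refl=0.454545·0.818182=0.3719; V=0.909091+0.454545+0.371901=1.7355
k=3 load: inc=0.371901, refl=0.371901·0.500000=0.1860; V=1.363636+0.371901+0.185950=1.9215
k=4 src: inc=0.185950, refl=0.185950·0.818182=0.1521; V=1.735537+0.185950+0.152141=2.0736
k=5 load: inc=0.152141, refl=0.152141·0.500000=0.0761; V=1.921488+0.152141+0.076071=2.1497
k=6 src: inc=0.076071, refl=0.076071·0.818182=0.0622; V=2.073629+0.076071+0.062240=2.2119
k=7 load: inc=0.062240, refl=0.062240·0.500000=0.0311; V=2.149699+0.062240+0.031120=2.2431
k=8 src: inc=0.031120, refl=0.031120·0.818182=0.0255; V=2.211939+0.031120+0.025462=2.2685

0 0 source 0.9091
1 5 load 1.3636
2 10 source 1.7355
3 15 load 1.9215
4 20 source 2.0736
5 25 load 2.1497
6 30 source 2.2119
7 35 load 2.2431
8 40 source 2.2685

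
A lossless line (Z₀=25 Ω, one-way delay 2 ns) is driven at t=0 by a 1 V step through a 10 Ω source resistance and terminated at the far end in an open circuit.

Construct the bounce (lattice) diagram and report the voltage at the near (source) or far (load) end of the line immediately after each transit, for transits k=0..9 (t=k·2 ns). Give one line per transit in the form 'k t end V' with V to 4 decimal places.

0 0 source 0.7143
1 2 load 1.4286
2 4 source 1.1224
3 6 load 0.8163
4 8 source 0.9475
5 10 load 1.0787
6 12 source 1.0225
7 14 load 0.9663
8 16 source 0.9904
9 18 load 1.0145

Γ_L=1.000000, Γ_S=-0.428571; launch V₁=1·25/35=0.714286
k=0 src: V=0.7143
k=1 load: inc=0.714286, refl=0.714286·1.000000=0.7143; V=0.000000+0.714286+0.714286=1.4286
k=2 src: inc=0.714286, refl=0.714286·-0.428571=-0.3061; V=0.714286+0.714286+-0.306122=1.1224
k=3 load: inc=-0.306122, refl=-0.306122·1.000000=-0.3061; V=1.428571+-0.306122+-0.306122=0.8163
k=4 src: inc=-0.306122, refl=-0.306122·-0.428571=0.1312; V=1.122449+-0.306122+0.131195=0.9475
k=5 load: inc=0.131195, refl=0.131195·1.000000=0.1312; V=0.816327+0.131195+0.131195=1.0787
k=6 src: inc=0.131195, refl=0.131195·-0.428571=-0.0562; V=0.947522+0.131195+-0.056227=1.0225
k=7 load: inc=-0.056227, refl=-0.056227·1.000000=-0.0562; V=1.078717+-0.056227+-0.056227=0.9663
k=8 src: inc=-0.056227, refl=-0.056227·-0.428571=0.0241; V=1.022491+-0.056227+0.024097=0.9904
k=9 load: inc=0.024097, refl=0.024097·1.000000=0.0241; V=0.966264+0.024097+0.024097=1.0145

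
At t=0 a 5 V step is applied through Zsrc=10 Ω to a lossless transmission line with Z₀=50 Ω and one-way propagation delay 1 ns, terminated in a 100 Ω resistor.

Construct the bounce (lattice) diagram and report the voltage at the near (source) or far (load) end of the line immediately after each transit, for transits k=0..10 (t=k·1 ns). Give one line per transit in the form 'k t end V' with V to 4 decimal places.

Γ_L=0.333333, Γ_S=-0.666667; launch V₁=5·50/60=4.166667
k=0 src: V=4.1667
k=1 load: inc=4.166667, refl=4.166667·0.333333=1.3889; V=0.000000+4.166667+1.388889=5.5556
k=2 src: inc=1.388889, refl=1.388889·-0.666667=-0.9259; V=4.166667+1.388889+-0.925926=4.6296
k=3 load: inc=-0.925926, refl=-0.925926·0.333333=-0.3086; V=5.555556+-0.925926+-0.308642=4.3210
k=4 src: inc=-0.308642, refl=-0.308642·-0.666667=0.2058; V=4.629630+-0.308642+0.205761=4.5267
k=5 load: inc=0.205761, refl=0.205761·0.333333=0.0686; V=4.320988+0.205761+0.068587=4.5953
k=6 src: inc=0.068587, refl=0.068587·-0.666667=-0.0457; V=4.526749+0.068587+-0.045725=4.5496
k=7 load: inc=-0.045725, refl=-0.045725·0.333333=-0.0152; V=4.595336+-0.045725+-0.015242=4.5344
k=8 src: inc=-0.015242, refl=-0.015242·-0.666667=0.0102; V=4.549611+-0.015242+0.010161=4.5445
k=9 load: inc=0.010161, refl=0.010161·0.333333=0.0034; V=4.534370+0.010161+0.003387=4.5479
k=10 src: inc=0.003387, refl=0.003387·-0.666667=-0.0023; V=4.544531+0.003387+-0.002258=4.5457

0 0 source 4.1667
1 1 load 5.5556
2 2 source 4.6296
3 3 load 4.3210
4 4 source 4.5267
5 5 load 4.5953
6 6 source 4.5496
7 7 load 4.5344
8 8 source 4.5445
9 9 load 4.5479
10 10 source 4.5457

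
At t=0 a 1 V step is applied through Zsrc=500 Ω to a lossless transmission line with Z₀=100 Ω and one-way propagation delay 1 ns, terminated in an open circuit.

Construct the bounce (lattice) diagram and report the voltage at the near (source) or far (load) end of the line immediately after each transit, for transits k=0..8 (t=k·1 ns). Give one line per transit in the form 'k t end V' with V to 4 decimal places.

0 0 source 0.1667
1 1 load 0.3333
2 2 source 0.4444
3 3 load 0.5556
4 4 source 0.6296
5 5 load 0.7037
6 6 source 0.7531
7 7 load 0.8025
8 8 source 0.8354

Γ_L=1.000000, Γ_S=0.666667; launch V₁=1·100/600=0.166667
k=0 src: V=0.1667
k=1 load: inc=0.166667, refl=0.166667·1.000000=0.1667; V=0.000000+0.166667+0.166667=0.3333
k=2 src: inc=0.166667, refl=0.166667·0.666667=0.1111; V=0.166667+0.166667+0.111111=0.4444
k=3 load: inc=0.111111, refl=0.111111·1.000000=0.1111; V=0.333333+0.111111+0.111111=0.5556
k=4 src: inc=0.111111, refl=0.111111·0.666667=0.0741; V=0.444444+0.111111+0.074074=0.6296
k=5 load: inc=0.074074, refl=0.074074·1.000000=0.0741; V=0.555556+0.074074+0.074074=0.7037
k=6 src: inc=0.074074, refl=0.074074·0.666667=0.0494; V=0.629630+0.074074+0.049383=0.7531
k=7 load: inc=0.049383, refl=0.049383·1.000000=0.0494; V=0.703704+0.049383+0.049383=0.8025
k=8 src: inc=0.049383, refl=0.049383·0.666667=0.0329; V=0.753086+0.049383+0.032922=0.8354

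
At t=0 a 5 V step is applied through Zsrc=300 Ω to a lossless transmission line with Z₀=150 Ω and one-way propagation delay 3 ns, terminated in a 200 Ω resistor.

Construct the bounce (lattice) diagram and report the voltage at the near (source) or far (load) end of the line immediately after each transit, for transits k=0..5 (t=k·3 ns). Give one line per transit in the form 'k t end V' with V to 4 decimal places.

0 0 source 1.6667
1 3 load 1.9048
2 6 source 1.9841
3 9 load 1.9955
4 12 source 1.9992
5 15 load 1.9998

Γ_L=0.142857, Γ_S=0.333333; launch V₁=5·150/450=1.666667
k=0 src: V=1.6667
k=1 load: inc=1.666667, refl=1.666667·0.142857=0.2381; V=0.000000+1.666667+0.238095=1.9048
k=2 src: inc=0.238095, refl=0.238095·0.333333=0.0794; V=1.666667+0.238095+0.079365=1.9841
k=3 load: inc=0.079365, refl=0.079365·0.142857=0.0113; V=1.904762+0.079365+0.011338=1.9955
k=4 src: inc=0.011338, refl=0.011338·0.333333=0.0038; V=1.984127+0.011338+0.003779=1.9992
k=5 load: inc=0.003779, refl=0.003779·0.142857=0.0005; V=1.995465+0.003779+0.000540=1.9998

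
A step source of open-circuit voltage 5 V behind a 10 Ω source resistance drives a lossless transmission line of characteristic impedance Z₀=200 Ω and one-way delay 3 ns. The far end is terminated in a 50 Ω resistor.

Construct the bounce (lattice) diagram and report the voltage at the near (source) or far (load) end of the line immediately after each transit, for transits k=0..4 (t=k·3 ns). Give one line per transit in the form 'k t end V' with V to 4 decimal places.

0 0 source 4.7619
1 3 load 1.9048
2 6 source 4.4898
3 9 load 2.9388
4 12 source 4.3421

Γ_L=-0.600000, Γ_S=-0.904762; launch V₁=5·200/210=4.761905
k=0 src: V=4.7619
k=1 load: inc=4.761905, refl=4.761905·-0.600000=-2.8571; V=0.000000+4.761905+-2.857143=1.9048
k=2 src: inc=-2.857143, refl=-2.857143·-0.904762=2.5850; V=4.761905+-2.857143+2.585034=4.4898
k=3 load: inc=2.585034, refl=2.585034·-0.600000=-1.5510; V=1.904762+2.585034+-1.551020=2.9388
k=4 src: inc=-1.551020, refl=-1.551020·-0.904762=1.4033; V=4.489796+-1.551020+1.403304=4.3421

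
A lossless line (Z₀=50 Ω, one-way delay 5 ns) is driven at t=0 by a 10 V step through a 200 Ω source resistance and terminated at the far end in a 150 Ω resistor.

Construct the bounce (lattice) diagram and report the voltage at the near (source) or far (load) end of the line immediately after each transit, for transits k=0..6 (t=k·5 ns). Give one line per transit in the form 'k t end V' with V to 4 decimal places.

Γ_L=0.500000, Γ_S=0.600000; launch V₁=10·50/250=2.000000
k=0 src: V=2.0000
k=1 load: inc=2.000000, refl=2.000000·0.500000=1.0000; V=0.000000+2.000000+1.000000=3.0000
k=2 src: inc=1.000000, refl=1.000000·0.600000=0.6000; V=2.000000+1.000000+0.600000=3.6000
k=3 load: inc=0.600000, refl=0.600000·0.500000=0.3000; V=3.000000+0.600000+0.300000=3.9000
k=4 src: inc=0.300000, refl=0.300000·0.600000=0.1800; V=3.600000+0.300000+0.180000=4.0800
k=5 load: inc=0.180000, refl=0.180000·0.500000=0.0900; V=3.900000+0.180000+0.090000=4.1700
k=6 src: inc=0.090000, refl=0.090000·0.600000=0.0540; V=4.080000+0.090000+0.054000=4.2240

0 0 source 2.0000
1 5 load 3.0000
2 10 source 3.6000
3 15 load 3.9000
4 20 source 4.0800
5 25 load 4.1700
6 30 source 4.2240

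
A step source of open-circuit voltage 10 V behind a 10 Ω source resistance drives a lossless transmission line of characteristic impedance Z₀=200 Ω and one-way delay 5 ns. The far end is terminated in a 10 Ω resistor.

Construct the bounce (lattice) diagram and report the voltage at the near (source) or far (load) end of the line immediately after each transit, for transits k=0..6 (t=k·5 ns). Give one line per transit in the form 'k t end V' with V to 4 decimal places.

Γ_L=-0.904762, Γ_S=-0.904762; launch V₁=10·200/210=9.523810
k=0 src: V=9.5238
k=1 load: inc=9.523810, refl=9.523810·-0.904762=-8.6168; V=0.000000+9.523810+-8.616780=0.9070
k=2 src: inc=-8.616780, refl=-8.616780·-0.904762=7.7961; V=9.523810+-8.616780+7.796134=8.7032
k=3 load: inc=7.796134, refl=7.796134·-0.904762=-7.0536; V=0.907029+7.796134+-7.053645=1.6495
k=4 src: inc=-7.053645, refl=-7.053645·-0.904762=6.3819; V=8.703164+-7.053645+6.381870=8.0314
k=5 load: inc=6.381870, refl=6.381870·-0.904762=-5.7741; V=1.649518+6.381870+-5.774072=2.2573
k=6 src: inc=-5.774072, refl=-5.774072·-0.904762=5.2242; V=8.031388+-5.774072+5.224161=7.4815

0 0 source 9.5238
1 5 load 0.9070
2 10 source 8.7032
3 15 load 1.6495
4 20 source 8.0314
5 25 load 2.2573
6 30 source 7.4815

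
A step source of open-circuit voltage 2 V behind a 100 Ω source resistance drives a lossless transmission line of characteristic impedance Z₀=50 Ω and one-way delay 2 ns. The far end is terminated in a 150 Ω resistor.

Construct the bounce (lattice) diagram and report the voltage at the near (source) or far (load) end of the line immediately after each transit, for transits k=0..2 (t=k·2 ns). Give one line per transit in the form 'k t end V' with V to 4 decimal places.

0 0 source 0.6667
1 2 load 1.0000
2 4 source 1.1111

Γ_L=0.500000, Γ_S=0.333333; launch V₁=2·50/150=0.666667
k=0 src: V=0.6667
k=1 load: inc=0.666667, refl=0.666667·0.500000=0.3333; V=0.000000+0.666667+0.333333=1.0000
k=2 src: inc=0.333333, refl=0.333333·0.333333=0.1111; V=0.666667+0.333333+0.111111=1.1111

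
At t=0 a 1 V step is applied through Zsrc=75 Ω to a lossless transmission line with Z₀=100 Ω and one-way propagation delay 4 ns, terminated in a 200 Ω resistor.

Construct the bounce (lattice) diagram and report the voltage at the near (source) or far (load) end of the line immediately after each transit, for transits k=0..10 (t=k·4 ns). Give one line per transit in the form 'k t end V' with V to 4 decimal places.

Γ_L=0.333333, Γ_S=-0.142857; launch V₁=1·100/175=0.571429
k=0 src: V=0.5714
k=1 load: inc=0.571429, refl=0.571429·0.333333=0.1905; V=0.000000+0.571429+0.190476=0.7619
k=2 src: inc=0.190476, refl=0.190476·-0.142857=-0.0272; V=0.571429+0.190476+-0.027211=0.7347
k=3 load: inc=-0.027211, refl=-0.027211·0.333333=-0.0091; V=0.761905+-0.027211+-0.009070=0.7256
k=4 src: inc=-0.009070, refl=-0.009070·-0.142857=0.0013; V=0.734694+-0.009070+0.001296=0.7269
k=5 load: inc=0.001296, refl=0.001296·0.333333=0.0004; V=0.725624+0.001296+0.000432=0.7274
k=6 src: inc=0.000432, refl=0.000432·-0.142857=-0.0001; V=0.726919+0.000432+-0.000062=0.7273
k=7 load: inc=-0.000062, refl=-0.000062·0.333333=-0.0000; V=0.727351+-0.000062+-0.000021=0.7273
k=8 src: inc=-0.000021, refl=-0.000021·-0.142857=0.0000; V=0.727290+-0.000021+0.000003=0.7273
k=9 load: inc=0.000003, refl=0.000003·0.333333=0.0000; V=0.727269+0.000003+0.000001=0.7273
k=10 src: inc=0.000001, refl=0.000001·-0.142857=-0.0000; V=0.727272+0.000001+-0.000000=0.7273

0 0 source 0.5714
1 4 load 0.7619
2 8 source 0.7347
3 12 load 0.7256
4 16 source 0.7269
5 20 load 0.7274
6 24 source 0.7273
7 28 load 0.7273
8 32 source 0.7273
9 36 load 0.7273
10 40 source 0.7273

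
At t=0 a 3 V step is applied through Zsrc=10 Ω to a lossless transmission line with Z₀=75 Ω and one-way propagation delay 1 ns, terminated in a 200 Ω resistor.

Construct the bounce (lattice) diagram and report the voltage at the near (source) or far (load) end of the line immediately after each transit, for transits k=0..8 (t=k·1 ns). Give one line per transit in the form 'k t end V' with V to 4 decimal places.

0 0 source 2.6471
1 1 load 3.8503
2 2 source 2.9302
3 3 load 2.5119
4 4 source 2.8318
5 5 load 2.9771
6 6 source 2.8660
7 7 load 2.8154
8 8 source 2.8541

Γ_L=0.454545, Γ_S=-0.764706; launch V₁=3·75/85=2.647059
k=0 src: V=2.6471
k=1 load: inc=2.647059, refl=2.647059·0.454545=1.2032; V=0.000000+2.647059+1.203209=3.8503
k=2 src: inc=1.203209, refl=1.203209·-0.764706=-0.9201; V=2.647059+1.203209+-0.920101=2.9302
k=3 load: inc=-0.920101, refl=-0.920101·0.454545=-0.4182; V=3.850267+-0.920101+-0.418228=2.5119
k=4 src: inc=-0.418228, refl=-0.418228·-0.764706=0.3198; V=2.930167+-0.418228+0.319821=2.8318
k=5 load: inc=0.319821, refl=0.319821·0.454545=0.1454; V=2.511939+0.319821+0.145373=2.9771
k=6 src: inc=0.145373, refl=0.145373·-0.764706=-0.1112; V=2.831760+0.145373+-0.111168=2.8660
k=7 load: inc=-0.111168, refl=-0.111168·0.454545=-0.0505; V=2.977133+-0.111168+-0.050531=2.8154
k=8 src: inc=-0.050531, refl=-0.050531·-0.764706=0.0386; V=2.865966+-0.050531+0.038641=2.8541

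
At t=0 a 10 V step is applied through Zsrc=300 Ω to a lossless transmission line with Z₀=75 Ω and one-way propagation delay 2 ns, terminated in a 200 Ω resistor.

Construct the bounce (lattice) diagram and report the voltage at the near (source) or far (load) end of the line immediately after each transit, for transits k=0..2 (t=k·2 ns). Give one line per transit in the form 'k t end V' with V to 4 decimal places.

Γ_L=0.454545, Γ_S=0.600000; launch V₁=10·75/375=2.000000
k=0 src: V=2.0000
k=1 load: inc=2.000000, refl=2.000000·0.454545=0.9091; V=0.000000+2.000000+0.909091=2.9091
k=2 src: inc=0.909091, refl=0.909091·0.600000=0.5455; V=2.000000+0.909091+0.545455=3.4545

0 0 source 2.0000
1 2 load 2.9091
2 4 source 3.4545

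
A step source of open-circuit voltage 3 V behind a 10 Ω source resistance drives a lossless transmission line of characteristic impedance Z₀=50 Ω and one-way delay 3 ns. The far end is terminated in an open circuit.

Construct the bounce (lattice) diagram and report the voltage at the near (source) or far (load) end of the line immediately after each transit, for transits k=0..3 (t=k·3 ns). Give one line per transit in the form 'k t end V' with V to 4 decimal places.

Γ_L=1.000000, Γ_S=-0.666667; launch V₁=3·50/60=2.500000
k=0 src: V=2.5000
k=1 load: inc=2.500000, refl=2.500000·1.000000=2.5000; V=0.000000+2.500000+2.500000=5.0000
k=2 src: inc=2.500000, refl=2.500000·-0.666667=-1.6667; V=2.500000+2.500000+-1.666667=3.3333
k=3 load: inc=-1.666667, refl=-1.666667·1.000000=-1.6667; V=5.000000+-1.666667+-1.666667=1.6667

0 0 source 2.5000
1 3 load 5.0000
2 6 source 3.3333
3 9 load 1.6667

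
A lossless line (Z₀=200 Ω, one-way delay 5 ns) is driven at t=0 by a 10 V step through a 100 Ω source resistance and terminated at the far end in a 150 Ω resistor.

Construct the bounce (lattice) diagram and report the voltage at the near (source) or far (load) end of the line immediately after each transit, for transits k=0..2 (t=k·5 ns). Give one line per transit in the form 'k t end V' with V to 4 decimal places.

0 0 source 6.6667
1 5 load 5.7143
2 10 source 6.0317

Γ_L=-0.142857, Γ_S=-0.333333; launch V₁=10·200/300=6.666667
k=0 src: V=6.6667
k=1 load: inc=6.666667, refl=6.666667·-0.142857=-0.9524; V=0.000000+6.666667+-0.952381=5.7143
k=2 src: inc=-0.952381, refl=-0.952381·-0.333333=0.3175; V=6.666667+-0.952381+0.317460=6.0317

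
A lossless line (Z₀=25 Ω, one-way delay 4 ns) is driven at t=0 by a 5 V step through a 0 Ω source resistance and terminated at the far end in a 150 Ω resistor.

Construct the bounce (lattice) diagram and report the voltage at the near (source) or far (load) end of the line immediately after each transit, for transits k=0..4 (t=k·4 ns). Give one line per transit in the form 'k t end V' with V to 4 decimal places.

Γ_L=0.714286, Γ_S=-1.000000; launch V₁=5·25/25=5.000000
k=0 src: V=5.0000
k=1 load: inc=5.000000, refl=5.000000·0.714286=3.5714; V=0.000000+5.000000+3.571429=8.5714
k=2 src: inc=3.571429, refl=3.571429·-1.000000=-3.5714; V=5.000000+3.571429+-3.571429=5.0000
k=3 load: inc=-3.571429, refl=-3.571429·0.714286=-2.5510; V=8.571429+-3.571429+-2.551020=2.4490
k=4 src: inc=-2.551020, refl=-2.551020·-1.000000=2.5510; V=5.000000+-2.551020+2.551020=5.0000

0 0 source 5.0000
1 4 load 8.5714
2 8 source 5.0000
3 12 load 2.4490
4 16 source 5.0000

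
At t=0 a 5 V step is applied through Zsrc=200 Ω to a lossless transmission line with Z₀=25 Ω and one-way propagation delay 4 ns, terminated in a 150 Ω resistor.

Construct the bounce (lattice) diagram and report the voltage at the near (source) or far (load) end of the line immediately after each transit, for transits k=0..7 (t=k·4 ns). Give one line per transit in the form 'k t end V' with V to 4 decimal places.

0 0 source 0.5556
1 4 load 0.9524
2 8 source 1.2610
3 12 load 1.4815
4 16 source 1.6529
5 20 load 1.7754
6 24 source 1.8707
7 28 load 1.9387

Γ_L=0.714286, Γ_S=0.777778; launch V₁=5·25/225=0.555556
k=0 src: V=0.5556
k=1 load: inc=0.555556, refl=0.555556·0.714286=0.3968; V=0.000000+0.555556+0.396825=0.9524
k=2 src: inc=0.396825, refl=0.396825·0.777778=0.3086; V=0.555556+0.396825+0.308642=1.2610
k=3 load: inc=0.308642, refl=0.308642·0.714286=0.2205; V=0.952381+0.308642+0.220459=1.4815
k=4 src: inc=0.220459, refl=0.220459·0.777778=0.1715; V=1.261023+0.220459+0.171468=1.6529
k=5 load: inc=0.171468, refl=0.171468·0.714286=0.1225; V=1.481481+0.171468+0.122477=1.7754
k=6 src: inc=0.122477, refl=0.122477·0.777778=0.0953; V=1.652949+0.122477+0.095260=1.8707
k=7 load: inc=0.095260, refl=0.095260·0.714286=0.0680; V=1.775426+0.095260+0.068043=1.9387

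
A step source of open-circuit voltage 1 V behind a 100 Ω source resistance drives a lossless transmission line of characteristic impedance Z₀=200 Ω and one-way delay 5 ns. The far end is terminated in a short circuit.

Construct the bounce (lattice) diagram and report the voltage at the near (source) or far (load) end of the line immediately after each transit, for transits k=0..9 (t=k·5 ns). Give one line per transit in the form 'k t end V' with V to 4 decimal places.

Γ_L=-1.000000, Γ_S=-0.333333; launch V₁=1·200/300=0.666667
k=0 src: V=0.6667
k=1 load: inc=0.666667, refl=0.666667·-1.000000=-0.6667; V=0.000000+0.666667+-0.666667=0.0000
k=2 src: inc=-0.666667, refl=-0.666667·-0.333333=0.2222; V=0.666667+-0.666667+0.222222=0.2222
k=3 load: inc=0.222222, refl=0.222222·-1.000000=-0.2222; V=0.000000+0.222222+-0.222222=0.0000
k=4 src: inc=-0.222222, refl=-0.222222·-0.333333=0.0741; V=0.222222+-0.222222+0.074074=0.0741
k=5 load: inc=0.074074, refl=0.074074·-1.000000=-0.0741; V=0.000000+0.074074+-0.074074=0.0000
k=6 src: inc=-0.074074, refl=-0.074074·-0.333333=0.0247; V=0.074074+-0.074074+0.024691=0.0247
k=7 load: inc=0.024691, refl=0.024691·-1.000000=-0.0247; V=0.000000+0.024691+-0.024691=0.0000
k=8 src: inc=-0.024691, refl=-0.024691·-0.333333=0.0082; V=0.024691+-0.024691+0.008230=0.0082
k=9 load: inc=0.008230, refl=0.008230·-1.000000=-0.0082; V=0.000000+0.008230+-0.008230=0.0000

0 0 source 0.6667
1 5 load 0.0000
2 10 source 0.2222
3 15 load 0.0000
4 20 source 0.0741
5 25 load 0.0000
6 30 source 0.0247
7 35 load 0.0000
8 40 source 0.0082
9 45 load 0.0000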